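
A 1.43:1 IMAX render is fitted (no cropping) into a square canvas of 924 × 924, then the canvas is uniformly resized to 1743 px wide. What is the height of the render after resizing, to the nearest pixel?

1219 px

Fitted into 924×924, the render spans the width; its height is 924 / 1.430 ≈ 646.15 px.
Resizing to 1743 px wide multiplies everything by 1.8864: 646.15 → 1218.88 px.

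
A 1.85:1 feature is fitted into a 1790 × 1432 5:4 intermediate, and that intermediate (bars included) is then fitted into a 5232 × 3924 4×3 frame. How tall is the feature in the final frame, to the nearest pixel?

2651 px

1.85:1 in 1790×1432: fills the width, so the feature is 1790.00 × 967.57.
5:4 in 5232×3924: fills the height, so the intermediate becomes 4905.00 × 3924.00 — a scale of ×2.7402.
Applying the same ×2.7402: 967.57 → 2651.35.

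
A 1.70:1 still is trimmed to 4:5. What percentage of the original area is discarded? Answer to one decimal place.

The height stays; only width is cut (since 4:5 is narrower than 1.70:1).
Area ratio = (0.800)/(1.700) = 47.06%; the remaining 52.94% is cropped out.

52.9%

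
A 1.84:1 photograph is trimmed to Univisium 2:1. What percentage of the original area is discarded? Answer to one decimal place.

Univisium 2:1 is wider than 1.84:1, so the crop keeps the full width and trims the height.
Fraction kept = (1.840)/(2.000) ≈ 92.00%, so 8.00% is lost.

8.0%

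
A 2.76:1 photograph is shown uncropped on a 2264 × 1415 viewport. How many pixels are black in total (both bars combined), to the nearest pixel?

2.76:1 (2.760) > 16×10 (1.600), so the photograph fills the width.
That makes the image 820.2899 px tall (2264 / 2.760).
Black = 1415 − 820.2899 = 594.7101 px.
Bar area = 594.7101 × 2264 ≈ 1346424 px.

1346424 pixels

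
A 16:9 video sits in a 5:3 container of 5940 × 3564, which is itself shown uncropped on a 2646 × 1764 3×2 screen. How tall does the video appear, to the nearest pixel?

First fit — 16:9 into 5940×3564 spans the width: 5940.00 × 3341.25.
The 5:3 canvas is width-limited in 2646×1764, giving 2646.00 × 1587.60; scale factor 0.4455.
The video scales with it: height 3341.25 × 0.4455 ≈ 1488.38.

1488 px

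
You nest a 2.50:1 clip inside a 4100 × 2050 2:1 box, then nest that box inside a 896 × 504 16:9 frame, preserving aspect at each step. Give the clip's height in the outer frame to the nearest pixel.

358 px

Inside the 4100×2050 canvas the clip is width-limited at 4100.00 × 1640.00.
The 2:1 canvas is width-limited in 896×504, giving 896.00 × 448.00; scale factor 0.2185.
Applying the same ×0.2185: 1640.00 → 358.40.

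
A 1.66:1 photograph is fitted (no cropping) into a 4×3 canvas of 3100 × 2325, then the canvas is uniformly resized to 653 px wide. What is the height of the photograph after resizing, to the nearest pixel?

393 px

In the 3100×2325 frame the photograph fills the width: height = 3100 / 1.660 ≈ 1867.47 px.
Resizing to 653 px wide multiplies everything by 0.2106: 1867.47 → 393.37 px.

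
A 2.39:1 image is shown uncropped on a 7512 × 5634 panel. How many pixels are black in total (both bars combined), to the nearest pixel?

18711669 pixels

Since 2.390 > 1.333, the image is width-limited.
The image is 7512 / 2.390 ≈ 3143.0962 px tall.
5634 − 3143.0962 = 2490.9038 px of bars.
Bar area = 2490.9038 × 7512 ≈ 18711669 px.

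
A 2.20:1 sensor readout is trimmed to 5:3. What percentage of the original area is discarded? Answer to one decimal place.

The height stays; only width is cut (since 5:3 is narrower than 2.20:1).
(1.667)/(2.200) ≈ 0.758 of the area survives, leaving 24.24% discarded.

24.2%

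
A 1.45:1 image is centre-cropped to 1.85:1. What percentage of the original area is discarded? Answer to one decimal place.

Going from 1.45:1 to 1.85:1 means cutting height while keeping width.
Fraction kept = (1.450)/(1.850) ≈ 78.38%, so 21.62% is lost.

21.6%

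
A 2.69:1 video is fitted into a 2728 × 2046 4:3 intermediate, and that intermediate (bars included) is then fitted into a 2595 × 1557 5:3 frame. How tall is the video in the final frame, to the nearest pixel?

2.69:1 in 2728×2046: fills the width, so the video is 2728.00 × 1014.13.
The 4:3 canvas is height-limited in 2595×1557, giving 2076.00 × 1557.00; scale factor 0.7610.
The video scales with it: height 1014.13 × 0.7610 ≈ 771.75.

772 px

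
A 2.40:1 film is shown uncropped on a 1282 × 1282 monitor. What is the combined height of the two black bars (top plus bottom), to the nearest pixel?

748 px

Since 2.400 > 1.000, the film is width-limited.
The film is 1282 / 2.400 ≈ 534.17 px tall.
Black = 1282 − 534.17 = 747.83 px.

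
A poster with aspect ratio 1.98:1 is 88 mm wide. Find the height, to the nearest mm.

44 mm

At 1.98:1, 88 / 1.980 ≈ 44.44.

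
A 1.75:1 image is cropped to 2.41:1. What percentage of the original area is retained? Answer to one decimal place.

2.41:1 is wider than 1.75:1, so the crop keeps the full width and trims the height.
(1.750)/(2.410) ≈ 0.726 of the area survives.

72.6%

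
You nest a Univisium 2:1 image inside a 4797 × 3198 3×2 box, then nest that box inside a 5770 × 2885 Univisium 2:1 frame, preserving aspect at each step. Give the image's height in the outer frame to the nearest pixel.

2164 px

Univisium 2:1 in 4797×3198: fills the width, so the image is 4797.00 × 2398.50.
The 3×2 canvas is height-limited in 5770×2885, giving 4327.50 × 2885.00; scale factor 0.9021.
So the image's height is 2398.50 × 0.9021 ≈ 2163.75.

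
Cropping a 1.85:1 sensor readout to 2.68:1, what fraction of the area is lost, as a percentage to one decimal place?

2.68:1 is wider than 1.85:1, so the crop keeps the full width and trims the height.
Fraction kept = (1.850)/(2.680) ≈ 69.03%, so 30.97% is lost.

31.0%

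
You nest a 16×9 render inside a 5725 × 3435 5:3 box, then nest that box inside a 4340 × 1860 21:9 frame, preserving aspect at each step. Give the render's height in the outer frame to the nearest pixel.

16×9 in 5725×3435: fills the width, so the render is 5725.00 × 3220.31.
Second fit — the 5:3 canvas into 4340×1860 spans the height: 3100.00 × 1860.00 (×0.5415 from 5725×3435).
So the render's height is 3220.31 × 0.5415 ≈ 1743.75.

1744 px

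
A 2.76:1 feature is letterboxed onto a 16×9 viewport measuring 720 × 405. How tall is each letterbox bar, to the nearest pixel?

72 px

Since 2.760 > 1.778, the feature is width-limited.
That makes the image 260.87 px tall (720 / 2.760).
Leftover height: 405 − 260.87 = 144.13 px → 72.07 each side.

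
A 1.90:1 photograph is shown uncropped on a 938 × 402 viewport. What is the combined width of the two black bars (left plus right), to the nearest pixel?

174 px

1.90:1 (1.900) < 21:9 (2.333), so the photograph fills the height.
Content width = 402 × 1.900 ≈ 763.80 px.
938 − 763.80 = 174.20 px of bars.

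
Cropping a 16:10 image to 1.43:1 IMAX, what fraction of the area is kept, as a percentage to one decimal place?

1.43:1 IMAX is narrower than 16:10, so the crop keeps the full height and trims the width.
Fraction kept = (1.430)/(1.600) ≈ 89.38%.

89.4%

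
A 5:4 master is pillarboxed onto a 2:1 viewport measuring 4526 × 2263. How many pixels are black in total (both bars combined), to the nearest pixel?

5:4 is narrower than 2:1, so it spans the full height.
That makes the image 2828.7500 px wide (2263 × 5/4).
Black = 4526 − 2828.7500 = 1697.2500 px.
Across the 2263-px span: 1697.2500 × 2263 ≈ 3840877 px.

3840877 pixels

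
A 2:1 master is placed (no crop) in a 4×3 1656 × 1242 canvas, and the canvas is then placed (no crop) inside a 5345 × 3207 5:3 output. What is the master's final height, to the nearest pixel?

2:1 in 1656×1242: fills the width, so the master is 1656.00 × 828.00.
4×3 in 5345×3207: fills the height, so the intermediate becomes 4276.00 × 3207.00 — a scale of ×2.5821.
Applying the same ×2.5821: 828.00 → 2138.00.

2138 px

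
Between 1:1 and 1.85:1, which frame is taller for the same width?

1:1

1 and 1.85; 1.85 > 1. The smaller width-to-height ratio is the taller frame.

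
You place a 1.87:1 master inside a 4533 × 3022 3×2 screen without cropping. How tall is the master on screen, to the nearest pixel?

2424 px

Since 1.870 > 1.500, the master is width-limited.
The master is 4533 / 1.870 ≈ 2424.06 px tall.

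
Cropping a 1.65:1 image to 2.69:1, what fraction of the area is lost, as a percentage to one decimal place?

Going from 1.65:1 to 2.69:1 means cutting height while keeping width.
Fraction kept = (1.650)/(2.690) ≈ 61.34%, so 38.66% is lost.

38.7%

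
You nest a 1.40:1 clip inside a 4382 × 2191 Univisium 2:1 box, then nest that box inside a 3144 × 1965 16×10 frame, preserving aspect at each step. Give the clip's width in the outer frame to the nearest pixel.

2201 px

1.40:1 in 4382×2191: fills the height, so the clip is 3067.40 × 2191.00.
Univisium 2:1 in 3144×1965: fills the width, so the intermediate becomes 3144.00 × 1572.00 — a scale of ×0.7175.
The clip scales with it: width 3067.40 × 0.7175 ≈ 2200.80.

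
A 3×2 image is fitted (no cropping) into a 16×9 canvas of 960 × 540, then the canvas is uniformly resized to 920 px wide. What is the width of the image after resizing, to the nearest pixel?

776 px

Fitted into 960×540, the image spans the height; its width is 540 × 3/2 ≈ 810.00 px.
Resizing to 920 px wide multiplies everything by 0.9583: 810.00 → 776.25 px.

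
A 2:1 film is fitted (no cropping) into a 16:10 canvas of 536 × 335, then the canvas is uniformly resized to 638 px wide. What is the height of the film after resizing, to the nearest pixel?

In the 536×335 frame the film fills the width: height = 536 × 1/2 ≈ 268.00 px.
Scaling 536 → 638 is ×1.1903, so the height becomes 268.00 × 1.1903 ≈ 319.00 px.

319 px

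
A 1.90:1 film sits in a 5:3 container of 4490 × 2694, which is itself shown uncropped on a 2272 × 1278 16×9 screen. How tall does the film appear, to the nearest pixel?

1.90:1 in 4490×2694: fills the width, so the film is 4490.00 × 2363.16.
5:3 in 2272×1278: fills the height, so the intermediate becomes 2130.00 × 1278.00 — a scale of ×0.4744.
The film scales with it: height 2363.16 × 0.4744 ≈ 1121.05.

1121 px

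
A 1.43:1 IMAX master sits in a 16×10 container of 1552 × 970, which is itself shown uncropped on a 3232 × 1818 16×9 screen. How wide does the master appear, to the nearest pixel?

2600 px

1.43:1 IMAX in 1552×970: fills the height, so the master is 1387.10 × 970.00.
Second fit — the 16×10 canvas into 3232×1818 spans the height: 2908.80 × 1818.00 (×1.8742 from 1552×970).
So the master's width is 1387.10 × 1.8742 ≈ 2599.74.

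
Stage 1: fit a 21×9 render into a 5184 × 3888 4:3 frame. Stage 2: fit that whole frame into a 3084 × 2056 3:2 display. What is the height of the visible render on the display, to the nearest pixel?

Inside the 5184×3888 canvas the render is width-limited at 5184.00 × 2221.71.
Second fit — the 4:3 canvas into 3084×2056 spans the height: 2741.33 × 2056.00 (×0.5288 from 5184×3888).
The render scales with it: height 2221.71 × 0.5288 ≈ 1174.86.

1175 px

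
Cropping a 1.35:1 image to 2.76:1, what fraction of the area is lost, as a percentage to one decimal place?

The width stays; only height is cut (since 2.76:1 is wider than 1.35:1).
(1.350)/(2.760) ≈ 0.489 of the area survives, leaving 51.09% discarded.

51.1%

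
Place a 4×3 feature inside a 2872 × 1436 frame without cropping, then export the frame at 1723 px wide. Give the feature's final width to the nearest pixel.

Fitted into 2872×1436, the feature spans the height; its width is 1436 × 4/3 ≈ 1914.67 px.
Scaling 2872 → 1723 is ×0.5999, so the width becomes 1914.67 × 0.5999 ≈ 1148.67 px.

1149 px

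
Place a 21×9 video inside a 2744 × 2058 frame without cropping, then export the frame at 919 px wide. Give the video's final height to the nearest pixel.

At 2744×2058 the video is width-limited, so height = 2744 × 9/21 ≈ 1176.00 px.
Scaling 2744 → 919 is ×0.3349, so the height becomes 1176.00 × 0.3349 ≈ 393.86 px.

394 px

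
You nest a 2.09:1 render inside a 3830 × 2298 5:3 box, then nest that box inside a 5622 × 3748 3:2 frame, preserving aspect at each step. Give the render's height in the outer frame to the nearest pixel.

2.09:1 in 3830×2298: fills the width, so the render is 3830.00 × 1832.54.
Second fit — the 5:3 canvas into 5622×3748 spans the width: 5622.00 × 3373.20 (×1.4679 from 3830×2298).
The render scales with it: height 1832.54 × 1.4679 ≈ 2689.95.

2690 px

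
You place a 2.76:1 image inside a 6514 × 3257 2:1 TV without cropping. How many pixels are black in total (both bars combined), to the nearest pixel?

Since 2.760 > 2.000, the image is width-limited.
The image is 6514 / 2.760 ≈ 2360.1449 px tall.
Black = 3257 − 2360.1449 = 896.8551 px.
That's 896.8551 × 6514 ≈ 5842114 black pixels.

5842114 pixels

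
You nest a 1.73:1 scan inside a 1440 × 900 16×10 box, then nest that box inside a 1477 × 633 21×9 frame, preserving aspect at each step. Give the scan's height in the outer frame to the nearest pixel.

1.73:1 in 1440×900: fills the width, so the scan is 1440.00 × 832.37.
The 16×10 canvas is height-limited in 1477×633, giving 1012.80 × 633.00; scale factor 0.7033.
Applying the same ×0.7033: 832.37 → 585.43.

585 px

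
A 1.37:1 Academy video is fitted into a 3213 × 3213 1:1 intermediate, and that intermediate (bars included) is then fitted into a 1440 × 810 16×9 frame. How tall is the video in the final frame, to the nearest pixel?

1.37:1 Academy in 3213×3213: fills the width, so the video is 3213.00 × 2345.26.
1:1 in 1440×810: fills the height, so the intermediate becomes 810.00 × 810.00 — a scale of ×0.2521.
So the video's height is 2345.26 × 0.2521 ≈ 591.24.

591 px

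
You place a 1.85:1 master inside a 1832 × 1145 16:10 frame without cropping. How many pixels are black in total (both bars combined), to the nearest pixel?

Since 1.850 > 1.600, the master is width-limited.
The master is 1832 / 1.850 ≈ 990.2703 px tall.
Leftover height: 1145 − 990.2703 = 154.7297 px.
Across the 1832-px span: 154.7297 × 1832 ≈ 283465 px.

283465 pixels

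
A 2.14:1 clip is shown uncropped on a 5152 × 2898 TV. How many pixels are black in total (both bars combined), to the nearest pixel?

2527176 pixels

2.14:1 (2.140) > 16:9 (1.778), so the clip fills the width.
Content height = 5152 / 2.140 ≈ 2407.4766 px.
Black = 2898 − 2407.4766 = 490.5234 px.
Across the 5152-px span: 490.5234 × 5152 ≈ 2527176 px.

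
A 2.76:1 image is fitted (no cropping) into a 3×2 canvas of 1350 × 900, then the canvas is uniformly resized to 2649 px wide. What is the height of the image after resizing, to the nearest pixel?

960 px

Fitted into 1350×900, the image spans the width; its height is 1350 / 2.760 ≈ 489.13 px.
The frame scales by 2649/1350 = 1.9622; 489.13 × 1.9622 ≈ 959.78 px.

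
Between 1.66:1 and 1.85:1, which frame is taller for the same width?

1.66:1

1.66 and 1.85; 1.85 > 1.66. The smaller width-to-height ratio is the taller frame.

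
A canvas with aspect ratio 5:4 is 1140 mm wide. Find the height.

Height = 1140 / 5 × 4 = 912.

912 mm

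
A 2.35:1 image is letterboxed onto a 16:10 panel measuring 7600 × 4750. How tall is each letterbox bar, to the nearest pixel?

758 px

2.35:1 (2.350) > 16:10 (1.600), so the image fills the width.
That makes the image 3234.04 px tall (7600 / 2.350).
Leftover height: 4750 − 3234.04 = 1515.96 px → 757.98 each side.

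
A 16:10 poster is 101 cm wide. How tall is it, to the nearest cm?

At 16:10, 101·10/16 ≈ 63.12.

63 cm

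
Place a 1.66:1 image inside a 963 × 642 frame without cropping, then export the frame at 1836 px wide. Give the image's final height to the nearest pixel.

1106 px

In the 963×642 frame the image fills the width: height = 963 / 1.660 ≈ 580.12 px.
The frame scales by 1836/963 = 1.9065; 580.12 × 1.9065 ≈ 1106.02 px.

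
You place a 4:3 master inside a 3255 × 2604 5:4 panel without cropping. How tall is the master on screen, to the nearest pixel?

4:3 (1.333) > 5:4 (1.250), so the master fills the width.
The master is 3255 × 3/4 ≈ 2441.25 px tall.

2441 px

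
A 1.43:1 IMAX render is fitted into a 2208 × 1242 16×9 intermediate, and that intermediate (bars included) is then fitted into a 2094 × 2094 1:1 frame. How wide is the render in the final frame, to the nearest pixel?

1684 px

1.43:1 IMAX in 2208×1242: fills the height, so the render is 1776.06 × 1242.00.
The 16×9 canvas is width-limited in 2094×2094, giving 2094.00 × 1177.88; scale factor 0.9484.
So the render's width is 1776.06 × 0.9484 ≈ 1684.36.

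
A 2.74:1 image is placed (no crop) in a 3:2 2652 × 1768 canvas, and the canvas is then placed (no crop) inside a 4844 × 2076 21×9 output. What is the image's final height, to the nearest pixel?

1136 px

First fit — 2.74:1 into 2652×1768 spans the width: 2652.00 × 967.88.
Second fit — the 3:2 canvas into 4844×2076 spans the height: 3114.00 × 2076.00 (×1.1742 from 2652×1768).
The image scales with it: height 967.88 × 1.1742 ≈ 1136.50.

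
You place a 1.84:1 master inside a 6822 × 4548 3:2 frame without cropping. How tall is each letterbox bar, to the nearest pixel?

1.84:1 (1.840) > 3:2 (1.500), so the master fills the width.
Content height = 6822 / 1.840 ≈ 3707.61 px.
Leftover height: 4548 − 3707.61 = 840.39 px → 420.20 each side.

420 px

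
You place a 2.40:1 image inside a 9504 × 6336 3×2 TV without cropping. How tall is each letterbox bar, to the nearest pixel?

2.40:1 is wider than 3×2, so it spans the full width.
Content height = 9504 / 2.400 ≈ 3960.00 px.
Leftover height: 6336 − 3960.00 = 2376.00 px → 1188.00 each side.

1188 px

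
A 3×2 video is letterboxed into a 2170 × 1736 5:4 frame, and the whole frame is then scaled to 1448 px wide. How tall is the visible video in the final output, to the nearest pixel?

965 px

In the 2170×1736 frame the video fills the width: height = 2170 × 2/3 ≈ 1446.67 px.
The frame scales by 1448/2170 = 0.6673; 1446.67 × 0.6673 ≈ 965.33 px.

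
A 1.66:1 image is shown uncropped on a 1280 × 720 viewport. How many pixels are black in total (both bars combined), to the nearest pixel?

61056 pixels

1.66:1 is narrower than 16:9, so it spans the full height.
The image is 720 × 1.660 ≈ 1195.2000 px wide.
Black = 1280 − 1195.2000 = 84.8000 px.
Bar area = 84.8000 × 720 ≈ 61056 px.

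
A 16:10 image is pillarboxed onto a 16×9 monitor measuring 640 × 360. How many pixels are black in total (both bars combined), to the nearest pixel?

16:10 is narrower than 16×9, so it spans the full height.
The image is 360 × 16/10 ≈ 576.0000 px wide.
640 − 576.0000 = 64.0000 px of bars.
Across the 360-px span: 64.0000 × 360 ≈ 23040 px.

23040 pixels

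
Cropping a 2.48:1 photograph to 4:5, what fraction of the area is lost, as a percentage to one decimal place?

67.7%

Going from 2.48:1 to 4:5 means cutting width while keeping height.
Fraction kept = (0.800)/(2.480) ≈ 32.26%, so 67.74% is lost.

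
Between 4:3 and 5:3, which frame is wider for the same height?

4:3 = 1.333 and 5:3 = 1.667; 1.667 > 1.333.

5:3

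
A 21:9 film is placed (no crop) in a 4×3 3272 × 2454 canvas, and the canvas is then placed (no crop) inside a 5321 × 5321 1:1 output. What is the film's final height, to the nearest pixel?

First fit — 21:9 into 3272×2454 spans the width: 3272.00 × 1402.29.
4×3 in 5321×5321: fills the width, so the intermediate becomes 5321.00 × 3990.75 — a scale of ×1.6262.
So the film's height is 1402.29 × 1.6262 ≈ 2280.43.

2280 px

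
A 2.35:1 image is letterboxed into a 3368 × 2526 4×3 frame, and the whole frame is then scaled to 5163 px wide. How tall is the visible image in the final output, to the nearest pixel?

2197 px

In the 3368×2526 frame the image fills the width: height = 3368 / 2.350 ≈ 1433.19 px.
The frame scales by 5163/3368 = 1.5330; 1433.19 × 1.5330 ≈ 2197.02 px.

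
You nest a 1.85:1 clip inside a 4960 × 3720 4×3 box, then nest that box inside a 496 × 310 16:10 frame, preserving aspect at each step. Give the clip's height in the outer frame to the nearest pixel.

First fit — 1.85:1 into 4960×3720 spans the width: 4960.00 × 2681.08.
Second fit — the 4×3 canvas into 496×310 spans the height: 413.33 × 310.00 (×0.0833 from 4960×3720).
The clip scales with it: height 2681.08 × 0.0833 ≈ 223.42.

223 px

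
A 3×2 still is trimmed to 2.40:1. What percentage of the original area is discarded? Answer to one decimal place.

Going from 3×2 to 2.40:1 means cutting height while keeping width.
Area ratio = (1.500)/(2.400) = 62.50%; the remaining 37.50% is cropped out.

37.5%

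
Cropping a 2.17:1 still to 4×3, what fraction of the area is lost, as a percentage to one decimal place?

4×3 is narrower than 2.17:1, so the crop keeps the full height and trims the width.
Fraction kept = (1.333)/(2.170) ≈ 61.44%, so 38.56% is lost.

38.6%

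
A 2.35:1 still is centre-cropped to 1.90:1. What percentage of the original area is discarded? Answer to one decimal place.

19.1%

Going from 2.35:1 to 1.90:1 means cutting width while keeping height.
Fraction kept = (1.900)/(2.350) ≈ 80.85%, so 19.15% is lost.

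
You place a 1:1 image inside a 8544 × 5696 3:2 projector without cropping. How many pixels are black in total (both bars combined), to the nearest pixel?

Since 1.000 < 1.500, the image is height-limited.
The image is 5696 × 1/1 ≈ 5696.0000 px wide.
8544 − 5696.0000 = 2848.0000 px of bars.
Bar area = 2848.0000 × 5696 ≈ 16222208 px.

16222208 pixels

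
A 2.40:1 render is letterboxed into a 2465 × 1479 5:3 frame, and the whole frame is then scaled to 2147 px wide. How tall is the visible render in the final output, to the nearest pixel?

895 px

At 2465×1479 the render is width-limited, so height = 2465 / 2.400 ≈ 1027.08 px.
The frame scales by 2147/2465 = 0.8710; 1027.08 × 0.8710 ≈ 894.58 px.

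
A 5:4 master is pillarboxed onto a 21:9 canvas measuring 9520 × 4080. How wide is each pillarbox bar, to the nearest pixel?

2210 px

5:4 (1.250) < 21:9 (2.333), so the master fills the height.
That makes the image 5100.00 px wide (4080 × 5/4).
Leftover width: 9520 − 5100.00 = 4420.00 px → 2210.00 each side.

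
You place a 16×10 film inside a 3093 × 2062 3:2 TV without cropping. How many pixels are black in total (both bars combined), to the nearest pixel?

16×10 is wider than 3:2, so it spans the full width.
Content height = 3093 × 10/16 ≈ 1933.1250 px.
2062 − 1933.1250 = 128.8750 px of bars.
Across the 3093-px span: 128.8750 × 3093 ≈ 398610 px.

398610 pixels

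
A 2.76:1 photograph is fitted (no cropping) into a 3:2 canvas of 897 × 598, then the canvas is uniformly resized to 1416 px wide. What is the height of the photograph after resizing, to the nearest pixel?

513 px

In the 897×598 frame the photograph fills the width: height = 897 / 2.760 ≈ 325.00 px.
Scaling 897 → 1416 is ×1.5786, so the height becomes 325.00 × 1.5786 ≈ 513.04 px.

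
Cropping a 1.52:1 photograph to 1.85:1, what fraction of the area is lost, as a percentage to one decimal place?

17.8%

1.85:1 is wider than 1.52:1, so the crop keeps the full width and trims the height.
Fraction kept = (1.520)/(1.850) ≈ 82.16%, so 17.84% is lost.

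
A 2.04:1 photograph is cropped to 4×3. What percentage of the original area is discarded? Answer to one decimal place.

34.6%

Going from 2.04:1 to 4×3 means cutting width while keeping height.
(1.333)/(2.040) ≈ 0.654 of the area survives, leaving 34.64% discarded.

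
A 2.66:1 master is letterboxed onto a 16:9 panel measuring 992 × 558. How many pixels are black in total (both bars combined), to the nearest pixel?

Since 2.660 > 1.778, the master is width-limited.
Content height = 992 / 2.660 ≈ 372.9323 px.
Black = 558 − 372.9323 = 185.0677 px.
Across the 992-px span: 185.0677 × 992 ≈ 183587 px.

183587 pixels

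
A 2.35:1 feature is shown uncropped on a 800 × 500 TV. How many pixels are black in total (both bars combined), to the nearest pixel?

127660 pixels

2.35:1 is wider than 16×10, so it spans the full width.
That makes the image 340.4255 px tall (800 / 2.350).
Leftover height: 500 − 340.4255 = 159.5745 px.
Bar area = 159.5745 × 800 ≈ 127660 px.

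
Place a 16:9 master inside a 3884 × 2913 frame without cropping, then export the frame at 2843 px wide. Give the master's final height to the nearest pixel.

1599 px

At 3884×2913 the master is width-limited, so height = 3884 × 9/16 ≈ 2184.75 px.
Scaling 3884 → 2843 is ×0.7320, so the height becomes 2184.75 × 0.7320 ≈ 1599.19 px.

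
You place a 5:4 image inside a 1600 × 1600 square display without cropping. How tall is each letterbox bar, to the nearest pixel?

5:4 (1.250) > square (1.000), so the image fills the width.
Content height = 1600 × 4/5 ≈ 1280.00 px.
1600 − 1280.00 = 320.00 px of bars (160.00 each).

160 px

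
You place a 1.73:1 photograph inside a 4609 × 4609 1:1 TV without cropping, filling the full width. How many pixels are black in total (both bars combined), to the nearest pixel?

The photograph is 4609 / 1.730 ≈ 2664.1618 px tall.
Black = 4609 − 2664.1618 = 1944.8382 px.
Across the 4609-px span: 1944.8382 × 4609 ≈ 8963759 px.

8963759 pixels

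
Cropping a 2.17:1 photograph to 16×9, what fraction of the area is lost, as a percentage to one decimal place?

18.1%

Going from 2.17:1 to 16×9 means cutting width while keeping height.
(1.778)/(2.170) ≈ 0.819 of the area survives, leaving 18.07% discarded.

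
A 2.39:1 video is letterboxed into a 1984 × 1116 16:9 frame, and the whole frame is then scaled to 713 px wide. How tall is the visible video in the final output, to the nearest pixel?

At 1984×1116 the video is width-limited, so height = 1984 / 2.390 ≈ 830.13 px.
Resizing to 713 px wide multiplies everything by 0.3594: 830.13 → 298.33 px.

298 px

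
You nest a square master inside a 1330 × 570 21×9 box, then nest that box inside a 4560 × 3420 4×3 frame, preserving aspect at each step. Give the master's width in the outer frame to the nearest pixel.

1954 px

square in 1330×570: fills the height, so the master is 570.00 × 570.00.
Second fit — the 21×9 canvas into 4560×3420 spans the width: 4560.00 × 1954.29 (×3.4286 from 1330×570).
So the master's width is 570.00 × 3.4286 ≈ 1954.29.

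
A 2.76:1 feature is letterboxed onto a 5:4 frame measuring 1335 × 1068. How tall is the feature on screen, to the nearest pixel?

2.76:1 is wider than 5:4, so it spans the full width.
That makes the image 483.70 px tall (1335 / 2.760).

484 px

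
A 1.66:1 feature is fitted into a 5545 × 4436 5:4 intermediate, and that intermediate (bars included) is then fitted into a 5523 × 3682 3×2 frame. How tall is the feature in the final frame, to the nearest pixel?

2773 px

First fit — 1.66:1 into 5545×4436 spans the width: 5545.00 × 3340.36.
Second fit — the 5:4 canvas into 5523×3682 spans the height: 4602.50 × 3682.00 (×0.8300 from 5545×4436).
So the feature's height is 3340.36 × 0.8300 ≈ 2772.59.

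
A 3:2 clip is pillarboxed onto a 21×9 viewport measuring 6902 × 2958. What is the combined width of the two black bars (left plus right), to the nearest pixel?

2465 px

3:2 is narrower than 21×9, so it spans the full height.
That makes the image 4437.00 px wide (2958 × 3/2).
6902 − 4437.00 = 2465.00 px of bars.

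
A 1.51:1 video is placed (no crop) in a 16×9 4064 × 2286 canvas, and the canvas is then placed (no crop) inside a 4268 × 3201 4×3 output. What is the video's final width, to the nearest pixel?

Inside the 4064×2286 canvas the video is height-limited at 3451.86 × 2286.00.
The 16×9 canvas is width-limited in 4268×3201, giving 4268.00 × 2400.75; scale factor 1.0502.
The video scales with it: width 3451.86 × 1.0502 ≈ 3625.13.

3625 px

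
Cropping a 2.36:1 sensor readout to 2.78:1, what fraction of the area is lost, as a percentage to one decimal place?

15.1%

Going from 2.36:1 to 2.78:1 means cutting height while keeping width.
Area ratio = (2.360)/(2.780) = 84.89%; the remaining 15.11% is cropped out.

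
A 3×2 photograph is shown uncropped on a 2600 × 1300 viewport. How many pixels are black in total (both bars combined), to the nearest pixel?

845000 pixels

Since 1.500 < 2.000, the photograph is height-limited.
Content width = 1300 × 3/2 ≈ 1950.0000 px.
2600 − 1950.0000 = 650.0000 px of bars.
Across the 1300-px span: 650.0000 × 1300 ≈ 845000 px.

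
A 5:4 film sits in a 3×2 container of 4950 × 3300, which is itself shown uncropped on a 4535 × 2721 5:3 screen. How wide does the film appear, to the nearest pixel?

3401 px

First fit — 5:4 into 4950×3300 spans the height: 4125.00 × 3300.00.
3×2 in 4535×2721: fills the height, so the intermediate becomes 4081.50 × 2721.00 — a scale of ×0.8245.
So the film's width is 4125.00 × 0.8245 ≈ 3401.25.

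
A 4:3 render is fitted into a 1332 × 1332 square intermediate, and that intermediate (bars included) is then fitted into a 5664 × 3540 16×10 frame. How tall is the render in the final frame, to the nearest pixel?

First fit — 4:3 into 1332×1332 spans the width: 1332.00 × 999.00.
Second fit — the square canvas into 5664×3540 spans the height: 3540.00 × 3540.00 (×2.6577 from 1332×1332).
The render scales with it: height 999.00 × 2.6577 ≈ 2655.00.

2655 px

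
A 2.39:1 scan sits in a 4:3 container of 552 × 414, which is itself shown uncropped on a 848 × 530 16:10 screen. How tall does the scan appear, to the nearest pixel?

296 px

First fit — 2.39:1 into 552×414 spans the width: 552.00 × 230.96.
Second fit — the 4:3 canvas into 848×530 spans the height: 706.67 × 530.00 (×1.2802 from 552×414).
The scan scales with it: height 230.96 × 1.2802 ≈ 295.68.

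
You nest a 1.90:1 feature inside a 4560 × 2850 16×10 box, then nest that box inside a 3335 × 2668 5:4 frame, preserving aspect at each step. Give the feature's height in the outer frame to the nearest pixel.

Inside the 4560×2850 canvas the feature is width-limited at 4560.00 × 2400.00.
16×10 in 3335×2668: fills the width, so the intermediate becomes 3335.00 × 2084.38 — a scale of ×0.7314.
The feature scales with it: height 2400.00 × 0.7314 ≈ 1755.26.

1755 px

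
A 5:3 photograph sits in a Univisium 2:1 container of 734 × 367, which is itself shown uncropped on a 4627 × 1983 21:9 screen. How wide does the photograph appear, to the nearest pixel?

3305 px

5:3 in 734×367: fills the height, so the photograph is 611.67 × 367.00.
Univisium 2:1 in 4627×1983: fills the height, so the intermediate becomes 3966.00 × 1983.00 — a scale of ×5.4033.
So the photograph's width is 611.67 × 5.4033 ≈ 3305.00.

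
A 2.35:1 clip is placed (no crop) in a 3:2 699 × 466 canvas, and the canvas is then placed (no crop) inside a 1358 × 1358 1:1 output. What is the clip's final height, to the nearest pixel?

578 px

Inside the 699×466 canvas the clip is width-limited at 699.00 × 297.45.
3:2 in 1358×1358: fills the width, so the intermediate becomes 1358.00 × 905.33 — a scale of ×1.9428.
Applying the same ×1.9428: 297.45 → 577.87.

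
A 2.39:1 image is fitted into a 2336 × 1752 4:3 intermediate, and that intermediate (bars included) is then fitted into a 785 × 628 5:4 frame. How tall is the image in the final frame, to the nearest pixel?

328 px

2.39:1 in 2336×1752: fills the width, so the image is 2336.00 × 977.41.
The 4:3 canvas is width-limited in 785×628, giving 785.00 × 588.75; scale factor 0.3360.
So the image's height is 977.41 × 0.3360 ≈ 328.45.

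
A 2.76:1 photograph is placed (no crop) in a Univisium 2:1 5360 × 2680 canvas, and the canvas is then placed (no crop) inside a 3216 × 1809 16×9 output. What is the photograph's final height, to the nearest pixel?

2.76:1 in 5360×2680: fills the width, so the photograph is 5360.00 × 1942.03.
The Univisium 2:1 canvas is width-limited in 3216×1809, giving 3216.00 × 1608.00; scale factor 0.6000.
So the photograph's height is 1942.03 × 0.6000 ≈ 1165.22.

1165 px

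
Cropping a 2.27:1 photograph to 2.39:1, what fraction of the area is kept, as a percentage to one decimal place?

The width stays; only height is cut (since 2.39:1 is wider than 2.27:1).
Fraction kept = (2.270)/(2.390) ≈ 94.98%.

95.0%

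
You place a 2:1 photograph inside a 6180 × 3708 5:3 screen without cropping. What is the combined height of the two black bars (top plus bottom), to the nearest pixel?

618 px

2:1 (2.000) > 5:3 (1.667), so the photograph fills the width.
The photograph is 6180 × 1/2 ≈ 3090.00 px tall.
Black = 3708 − 3090.00 = 618.00 px.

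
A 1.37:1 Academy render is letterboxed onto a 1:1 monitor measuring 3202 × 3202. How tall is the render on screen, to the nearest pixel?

2337 px

1.37:1 Academy is wider than 1:1, so it spans the full width.
Content height = 3202 / 1.370 ≈ 2337.23 px.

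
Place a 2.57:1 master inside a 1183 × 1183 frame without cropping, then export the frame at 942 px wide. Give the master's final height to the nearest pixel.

Fitted into 1183×1183, the master spans the width; its height is 1183 / 2.570 ≈ 460.31 px.
Scaling 1183 → 942 is ×0.7963, so the height becomes 460.31 × 0.7963 ≈ 366.54 px.

367 px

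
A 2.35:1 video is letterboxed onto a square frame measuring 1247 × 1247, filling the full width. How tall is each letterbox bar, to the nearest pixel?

The video is 1247 / 2.350 ≈ 530.64 px tall.
Leftover height: 1247 − 530.64 = 716.36 px → 358.18 each side.

358 px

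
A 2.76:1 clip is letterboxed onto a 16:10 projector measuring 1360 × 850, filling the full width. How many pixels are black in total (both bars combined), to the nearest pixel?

Content height = 1360 / 2.760 ≈ 492.7536 px.
Leftover height: 850 − 492.7536 = 357.2464 px.
Across the 1360-px span: 357.2464 × 1360 ≈ 485855 px.

485855 pixels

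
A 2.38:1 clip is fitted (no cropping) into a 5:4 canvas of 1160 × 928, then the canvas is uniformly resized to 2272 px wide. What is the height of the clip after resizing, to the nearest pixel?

In the 1160×928 frame the clip fills the width: height = 1160 / 2.380 ≈ 487.39 px.
Resizing to 2272 px wide multiplies everything by 1.9586: 487.39 → 954.62 px.

955 px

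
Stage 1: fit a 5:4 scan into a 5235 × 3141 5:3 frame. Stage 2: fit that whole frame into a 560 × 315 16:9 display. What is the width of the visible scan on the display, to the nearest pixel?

5:4 in 5235×3141: fills the height, so the scan is 3926.25 × 3141.00.
5:3 in 560×315: fills the height, so the intermediate becomes 525.00 × 315.00 — a scale of ×0.1003.
So the scan's width is 3926.25 × 0.1003 ≈ 393.75.

394 px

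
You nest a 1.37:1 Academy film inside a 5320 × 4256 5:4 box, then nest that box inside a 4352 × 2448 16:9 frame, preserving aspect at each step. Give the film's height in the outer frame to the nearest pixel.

Inside the 5320×4256 canvas the film is width-limited at 5320.00 × 3883.21.
Second fit — the 5:4 canvas into 4352×2448 spans the height: 3060.00 × 2448.00 (×0.5752 from 5320×4256).
Applying the same ×0.5752: 3883.21 → 2233.58.

2234 px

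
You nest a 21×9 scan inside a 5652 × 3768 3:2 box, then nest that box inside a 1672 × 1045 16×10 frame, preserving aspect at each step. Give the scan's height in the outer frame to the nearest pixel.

672 px

First fit — 21×9 into 5652×3768 spans the width: 5652.00 × 2422.29.
3:2 in 1672×1045: fills the height, so the intermediate becomes 1567.50 × 1045.00 — a scale of ×0.2773.
Applying the same ×0.2773: 2422.29 → 671.79.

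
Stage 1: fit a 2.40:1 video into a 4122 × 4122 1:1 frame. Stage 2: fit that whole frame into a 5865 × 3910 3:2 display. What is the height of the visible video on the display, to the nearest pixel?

2.40:1 in 4122×4122: fills the width, so the video is 4122.00 × 1717.50.
The 1:1 canvas is height-limited in 5865×3910, giving 3910.00 × 3910.00; scale factor 0.9486.
Applying the same ×0.9486: 1717.50 → 1629.17.

1629 px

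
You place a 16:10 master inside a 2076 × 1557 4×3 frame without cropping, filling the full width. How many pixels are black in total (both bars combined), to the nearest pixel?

That makes the image 1297.5000 px tall (2076 × 10/16).
Leftover height: 1557 − 1297.5000 = 259.5000 px.
Bar area = 259.5000 × 2076 ≈ 538722 px.

538722 pixels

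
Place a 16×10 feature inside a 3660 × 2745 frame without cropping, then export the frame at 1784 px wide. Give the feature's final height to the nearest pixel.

Fitted into 3660×2745, the feature spans the width; its height is 3660 × 10/16 ≈ 2287.50 px.
The frame scales by 1784/3660 = 0.4874; 2287.50 × 0.4874 ≈ 1115.00 px.

1115 px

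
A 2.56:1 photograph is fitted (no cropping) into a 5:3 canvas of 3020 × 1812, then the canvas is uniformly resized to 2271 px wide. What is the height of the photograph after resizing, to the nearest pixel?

Fitted into 3020×1812, the photograph spans the width; its height is 3020 / 2.560 ≈ 1179.69 px.
The frame scales by 2271/3020 = 0.7520; 1179.69 × 0.7520 ≈ 887.11 px.

887 px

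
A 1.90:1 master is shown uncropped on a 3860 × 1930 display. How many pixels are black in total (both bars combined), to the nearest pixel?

1.90:1 is narrower than 2:1, so it spans the full height.
Content width = 1930 × 1.900 ≈ 3667.0000 px.
Black = 3860 − 3667.0000 = 193.0000 px.
Across the 1930-px span: 193.0000 × 1930 ≈ 372490 px.

372490 pixels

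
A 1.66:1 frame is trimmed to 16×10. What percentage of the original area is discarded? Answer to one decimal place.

Going from 1.66:1 to 16×10 means cutting width while keeping height.
Fraction kept = (1.600)/(1.660) ≈ 96.39%, so 3.61% is lost.

3.6%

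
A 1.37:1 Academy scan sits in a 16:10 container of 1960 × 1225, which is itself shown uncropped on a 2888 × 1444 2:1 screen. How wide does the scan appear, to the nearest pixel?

1.37:1 Academy in 1960×1225: fills the height, so the scan is 1678.25 × 1225.00.
The 16:10 canvas is height-limited in 2888×1444, giving 2310.40 × 1444.00; scale factor 1.1788.
The scan scales with it: width 1678.25 × 1.1788 ≈ 1978.28.

1978 px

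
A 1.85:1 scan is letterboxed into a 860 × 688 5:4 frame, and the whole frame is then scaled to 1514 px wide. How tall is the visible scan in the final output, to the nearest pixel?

818 px

In the 860×688 frame the scan fills the width: height = 860 / 1.850 ≈ 464.86 px.
The frame scales by 1514/860 = 1.7605; 464.86 × 1.7605 ≈ 818.38 px.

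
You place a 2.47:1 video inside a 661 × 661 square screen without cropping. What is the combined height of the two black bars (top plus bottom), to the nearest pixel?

393 px

Since 2.470 > 1.000, the video is width-limited.
The video is 661 / 2.470 ≈ 267.61 px tall.
Leftover height: 661 − 267.61 = 393.39 px.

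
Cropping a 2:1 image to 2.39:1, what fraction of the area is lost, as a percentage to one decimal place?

The width stays; only height is cut (since 2.39:1 is wider than 2:1).
Fraction kept = (2.000)/(2.390) ≈ 83.68%, so 16.32% is lost.

16.3%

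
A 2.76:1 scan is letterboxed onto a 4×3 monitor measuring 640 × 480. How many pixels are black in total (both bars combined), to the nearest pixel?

158794 pixels

2.76:1 (2.760) > 4×3 (1.333), so the scan fills the width.
The scan is 640 / 2.760 ≈ 231.8841 px tall.
Leftover height: 480 − 231.8841 = 248.1159 px.
That's 248.1159 × 640 ≈ 158794 black pixels.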